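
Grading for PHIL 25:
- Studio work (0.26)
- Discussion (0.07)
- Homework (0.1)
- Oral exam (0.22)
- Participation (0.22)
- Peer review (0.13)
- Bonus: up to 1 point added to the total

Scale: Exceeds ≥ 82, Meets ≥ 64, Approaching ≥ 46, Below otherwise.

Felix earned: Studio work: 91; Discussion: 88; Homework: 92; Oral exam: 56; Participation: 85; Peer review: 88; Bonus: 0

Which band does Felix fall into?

Meets

Weighted total:
  Studio work 91 × 0.26 = 23.66
  Discussion 88 × 0.07 = 6.16
  Homework 92 × 0.1 = 9.2
  Oral exam 56 × 0.22 = 12.32
  Participation 85 × 0.22 = 18.7
  Peer review 88 × 0.13 = 11.44
Sum = 81.48
Bonus: 81.48 + 0 = 81.48
81.48 is ≥ 64 and < 82 → Meets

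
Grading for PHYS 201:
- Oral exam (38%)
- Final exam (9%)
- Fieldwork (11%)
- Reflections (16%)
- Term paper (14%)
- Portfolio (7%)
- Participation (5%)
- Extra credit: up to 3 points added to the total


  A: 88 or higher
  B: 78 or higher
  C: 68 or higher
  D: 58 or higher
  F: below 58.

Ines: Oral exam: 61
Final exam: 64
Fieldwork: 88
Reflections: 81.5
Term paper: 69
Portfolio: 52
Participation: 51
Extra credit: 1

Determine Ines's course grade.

C

Weighted total:
  Oral exam 61 × 0.38 = 23.18
  Final exam 64 × 0.09 = 5.76
  Fieldwork 88 × 0.11 = 9.68
  Reflections 81.5 × 0.16 = 13.04
  Term paper 69 × 0.14 = 9.66
  Portfolio 52 × 0.07 = 3.64
  Participation 51 × 0.05 = 2.55
Sum = 67.51
Extra credit: 67.51 + 1 = 68.51
68.51 is ≥ 68 and < 78 → C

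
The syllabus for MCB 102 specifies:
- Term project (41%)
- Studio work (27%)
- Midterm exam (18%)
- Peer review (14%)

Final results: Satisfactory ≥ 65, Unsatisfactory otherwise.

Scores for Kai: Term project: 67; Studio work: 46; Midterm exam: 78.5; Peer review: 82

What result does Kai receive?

Satisfactory

Weighted total:
  Term project 67 × 0.41 = 27.47
  Studio work 46 × 0.27 = 12.42
  Midterm exam 78.5 × 0.18 = 14.13
  Peer review 82 × 0.14 = 11.48
Sum = 65.5
65.5 ≥ 65 → Satisfactory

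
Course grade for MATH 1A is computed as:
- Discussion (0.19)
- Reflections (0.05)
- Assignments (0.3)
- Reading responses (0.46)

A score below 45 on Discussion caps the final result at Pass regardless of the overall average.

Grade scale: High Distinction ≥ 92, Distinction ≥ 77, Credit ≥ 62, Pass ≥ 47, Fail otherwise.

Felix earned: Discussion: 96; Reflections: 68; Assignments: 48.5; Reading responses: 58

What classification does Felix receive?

Discussion score 96 ≥ 45: minimum met.
Weighted total:
  Discussion 96 × 0.19 = 18.24
  Reflections 68 × 0.05 = 3.4
  Assignments 48.5 × 0.3 = 14.55
  Reading responses 58 × 0.46 = 26.68
Sum = 62.87
62.87 is ≥ 62 and < 77 → Credit

Credit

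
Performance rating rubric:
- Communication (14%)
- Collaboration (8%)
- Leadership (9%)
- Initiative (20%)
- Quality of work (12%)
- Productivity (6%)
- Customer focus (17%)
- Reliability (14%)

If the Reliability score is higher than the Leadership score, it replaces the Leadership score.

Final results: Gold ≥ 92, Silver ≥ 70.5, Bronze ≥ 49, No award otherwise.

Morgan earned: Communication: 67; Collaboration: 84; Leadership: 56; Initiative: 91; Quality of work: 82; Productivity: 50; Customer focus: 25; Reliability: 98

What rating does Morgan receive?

Silver

Reliability (98) > Leadership (56), so Leadership counts as 98.
Weighted total:
  Communication 67 × 0.14 = 9.38
  Collaboration 84 × 0.08 = 6.72
  Leadership 98 × 0.09 = 8.82
  Initiative 91 × 0.2 = 18.2
  Quality of work 82 × 0.12 = 9.84
  Productivity 50 × 0.06 = 3
  Customer focus 25 × 0.17 = 4.25
  Reliability 98 × 0.14 = 13.72
Sum = 73.93
73.93 is ≥ 70.5 and < 92 → Silver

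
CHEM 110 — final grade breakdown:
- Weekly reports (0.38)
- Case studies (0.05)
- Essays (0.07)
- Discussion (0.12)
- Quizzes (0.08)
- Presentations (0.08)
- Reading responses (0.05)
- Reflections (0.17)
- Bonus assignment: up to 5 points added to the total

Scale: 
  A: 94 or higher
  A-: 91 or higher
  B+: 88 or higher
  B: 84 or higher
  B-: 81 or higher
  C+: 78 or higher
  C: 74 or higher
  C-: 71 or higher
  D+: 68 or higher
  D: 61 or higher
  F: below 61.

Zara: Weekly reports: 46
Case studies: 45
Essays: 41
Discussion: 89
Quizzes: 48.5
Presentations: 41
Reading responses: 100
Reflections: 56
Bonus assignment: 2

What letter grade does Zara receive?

Weighted total:
  Weekly reports 46 × 0.38 = 17.48
  Case studies 45 × 0.05 = 2.25
  Essays 41 × 0.07 = 2.87
  Discussion 89 × 0.12 = 10.68
  Quizzes 48.5 × 0.08 = 3.88
  Presentations 41 × 0.08 = 3.28
  Reading responses 100 × 0.05 = 5
  Reflections 56 × 0.17 = 9.52
Sum = 54.96
Bonus assignment: 54.96 + 2 = 56.96
56.96 < 61 → F

F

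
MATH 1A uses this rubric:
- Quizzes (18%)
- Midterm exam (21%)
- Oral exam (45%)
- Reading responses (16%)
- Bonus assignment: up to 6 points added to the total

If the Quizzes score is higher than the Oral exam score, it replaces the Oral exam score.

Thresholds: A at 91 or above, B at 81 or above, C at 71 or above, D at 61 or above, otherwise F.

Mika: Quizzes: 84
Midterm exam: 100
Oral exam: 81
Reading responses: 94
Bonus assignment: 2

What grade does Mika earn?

B

Quizzes (84) > Oral exam (81), so Oral exam counts as 84.
Weighted total:
  Quizzes 84 × 0.18 = 15.12
  Midterm exam 100 × 0.21 = 21
  Oral exam 84 × 0.45 = 37.8
  Reading responses 94 × 0.16 = 15.04
Sum = 88.96
Bonus assignment: 88.96 + 2 = 90.96
90.96 is ≥ 81 and < 91 → B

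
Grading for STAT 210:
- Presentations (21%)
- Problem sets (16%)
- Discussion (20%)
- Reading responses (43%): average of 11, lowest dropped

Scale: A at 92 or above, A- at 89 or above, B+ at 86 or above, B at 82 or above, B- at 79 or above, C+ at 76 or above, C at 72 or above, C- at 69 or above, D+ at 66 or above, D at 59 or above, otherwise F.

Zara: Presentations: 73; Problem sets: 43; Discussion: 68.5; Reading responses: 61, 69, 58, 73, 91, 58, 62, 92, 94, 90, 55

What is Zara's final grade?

D+

Reading responses: drop 55 → average of remaining 10 = 748/10 = 74.8
Weighted total:
  Presentations 73 × 0.21 = 15.33
  Problem sets 43 × 0.16 = 6.88
  Discussion 68.5 × 0.2 = 13.7
  Reading responses 74.8 × 0.43 = 32.164
Sum = 68.074
68.074 is ≥ 66 and < 69 → D+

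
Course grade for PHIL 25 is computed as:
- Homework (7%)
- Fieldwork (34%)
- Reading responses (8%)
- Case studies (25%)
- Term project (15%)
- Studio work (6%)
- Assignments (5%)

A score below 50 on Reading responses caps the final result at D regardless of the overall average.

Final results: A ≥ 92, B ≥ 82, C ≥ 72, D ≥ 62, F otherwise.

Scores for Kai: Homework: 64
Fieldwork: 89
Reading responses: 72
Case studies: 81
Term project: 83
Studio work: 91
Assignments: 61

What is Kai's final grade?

Reading responses score 72 ≥ 50: minimum met.
Weighted total:
  Homework 64 × 0.07 = 4.48
  Fieldwork 89 × 0.34 = 30.26
  Reading responses 72 × 0.08 = 5.76
  Case studies 81 × 0.25 = 20.25
  Term project 83 × 0.15 = 12.45
  Studio work 91 × 0.06 = 5.46
  Assignments 61 × 0.05 = 3.05
Sum = 81.71
81.71 is ≥ 72 and < 82 → C

C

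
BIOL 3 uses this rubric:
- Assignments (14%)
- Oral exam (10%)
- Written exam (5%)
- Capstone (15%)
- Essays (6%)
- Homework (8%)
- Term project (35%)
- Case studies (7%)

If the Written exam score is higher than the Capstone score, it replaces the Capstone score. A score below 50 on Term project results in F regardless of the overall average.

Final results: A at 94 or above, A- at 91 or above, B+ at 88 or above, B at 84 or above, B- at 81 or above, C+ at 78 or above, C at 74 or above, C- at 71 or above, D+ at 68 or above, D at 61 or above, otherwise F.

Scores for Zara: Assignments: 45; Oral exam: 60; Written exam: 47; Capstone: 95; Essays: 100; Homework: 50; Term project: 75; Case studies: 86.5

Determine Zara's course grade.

Written exam (47) ≤ Capstone (95), so Capstone stays at 95.
Term project score 75 ≥ 50: minimum met.
Weighted total:
  Assignments 45 × 0.14 = 6.3
  Oral exam 60 × 0.1 = 6
  Written exam 47 × 0.05 = 2.35
  Capstone 95 × 0.15 = 14.25
  Essays 100 × 0.06 = 6
  Homework 50 × 0.08 = 4
  Term project 75 × 0.35 = 26.25
  Case studies 86.5 × 0.07 = 6.055
Sum = 71.205
71.205 is ≥ 71 and < 74 → C-

C-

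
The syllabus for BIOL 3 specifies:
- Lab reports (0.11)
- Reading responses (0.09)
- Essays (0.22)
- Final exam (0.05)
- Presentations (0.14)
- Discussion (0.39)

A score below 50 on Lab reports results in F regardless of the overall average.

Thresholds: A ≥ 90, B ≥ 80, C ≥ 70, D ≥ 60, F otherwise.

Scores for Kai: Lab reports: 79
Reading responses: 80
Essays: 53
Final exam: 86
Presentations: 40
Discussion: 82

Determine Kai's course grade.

D

Lab reports score 79 ≥ 50: minimum met.
Weighted total:
  Lab reports 79 × 0.11 = 8.69
  Reading responses 80 × 0.09 = 7.2
  Essays 53 × 0.22 = 11.66
  Final exam 86 × 0.05 = 4.3
  Presentations 40 × 0.14 = 5.6
  Discussion 82 × 0.39 = 31.98
Sum = 69.43
69.43 is ≥ 60 and < 70 → D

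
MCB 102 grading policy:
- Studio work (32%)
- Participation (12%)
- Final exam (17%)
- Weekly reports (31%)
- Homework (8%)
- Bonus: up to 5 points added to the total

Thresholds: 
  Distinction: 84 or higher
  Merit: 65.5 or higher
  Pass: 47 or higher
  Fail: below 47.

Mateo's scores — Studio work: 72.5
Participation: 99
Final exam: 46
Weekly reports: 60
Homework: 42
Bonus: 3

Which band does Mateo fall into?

Merit

Weighted total:
  Studio work 72.5 × 0.32 = 23.2
  Participation 99 × 0.12 = 11.88
  Final exam 46 × 0.17 = 7.82
  Weekly reports 60 × 0.31 = 18.6
  Homework 42 × 0.08 = 3.36
Sum = 64.86
Bonus: 64.86 + 3 = 67.86
67.86 is ≥ 65.5 and < 84 → Merit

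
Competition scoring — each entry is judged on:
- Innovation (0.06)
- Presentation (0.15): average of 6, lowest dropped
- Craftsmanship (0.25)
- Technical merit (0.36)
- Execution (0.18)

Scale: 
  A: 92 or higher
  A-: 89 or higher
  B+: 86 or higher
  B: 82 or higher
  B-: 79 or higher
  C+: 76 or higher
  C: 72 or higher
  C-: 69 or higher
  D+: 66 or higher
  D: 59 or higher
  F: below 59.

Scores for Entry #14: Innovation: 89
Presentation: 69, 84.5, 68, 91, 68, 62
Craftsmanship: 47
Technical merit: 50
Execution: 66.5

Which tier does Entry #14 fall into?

F

Presentation: drop 62 → average of remaining 5 = 380.5/5 = 76.1
Weighted total:
  Innovation 89 × 0.06 = 5.34
  Presentation 76.1 × 0.15 = 11.415
  Craftsmanship 47 × 0.25 = 11.75
  Technical merit 50 × 0.36 = 18
  Execution 66.5 × 0.18 = 11.97
Sum = 58.475
58.475 < 59 → F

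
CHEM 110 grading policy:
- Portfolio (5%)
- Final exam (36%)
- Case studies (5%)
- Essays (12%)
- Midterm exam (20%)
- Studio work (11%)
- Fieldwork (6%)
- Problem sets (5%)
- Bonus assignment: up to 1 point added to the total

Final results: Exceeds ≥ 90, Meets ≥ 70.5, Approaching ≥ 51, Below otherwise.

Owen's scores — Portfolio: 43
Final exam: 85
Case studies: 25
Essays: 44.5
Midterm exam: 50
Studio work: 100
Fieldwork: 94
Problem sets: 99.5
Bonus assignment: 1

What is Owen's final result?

Weighted total:
  Portfolio 43 × 0.05 = 2.15
  Final exam 85 × 0.36 = 30.6
  Case studies 25 × 0.05 = 1.25
  Essays 44.5 × 0.12 = 5.34
  Midterm exam 50 × 0.2 = 10
  Studio work 100 × 0.11 = 11
  Fieldwork 94 × 0.06 = 5.64
  Problem sets 99.5 × 0.05 = 4.975
Sum = 70.955
Bonus assignment: 70.955 + 1 = 71.955
71.955 is ≥ 70.5 and < 90 → Meets

Meets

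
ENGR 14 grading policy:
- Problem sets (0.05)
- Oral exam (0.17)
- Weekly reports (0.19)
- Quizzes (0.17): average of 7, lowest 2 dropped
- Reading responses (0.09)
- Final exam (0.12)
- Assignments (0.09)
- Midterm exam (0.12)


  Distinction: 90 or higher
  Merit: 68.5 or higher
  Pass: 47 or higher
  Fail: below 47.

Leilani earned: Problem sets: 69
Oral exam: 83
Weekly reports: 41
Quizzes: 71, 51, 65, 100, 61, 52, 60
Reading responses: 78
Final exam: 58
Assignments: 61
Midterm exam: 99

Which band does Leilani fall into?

Quizzes: drop 51, 52 → average of remaining 5 = 357/5 = 71.4
Weighted total:
  Problem sets 69 × 0.05 = 3.45
  Oral exam 83 × 0.17 = 14.11
  Weekly reports 41 × 0.19 = 7.79
  Quizzes 71.4 × 0.17 = 12.138
  Reading responses 78 × 0.09 = 7.02
  Final exam 58 × 0.12 = 6.96
  Assignments 61 × 0.09 = 5.49
  Midterm exam 99 × 0.12 = 11.88
Sum = 68.838
68.838 is ≥ 68.5 and < 90 → Merit

Merit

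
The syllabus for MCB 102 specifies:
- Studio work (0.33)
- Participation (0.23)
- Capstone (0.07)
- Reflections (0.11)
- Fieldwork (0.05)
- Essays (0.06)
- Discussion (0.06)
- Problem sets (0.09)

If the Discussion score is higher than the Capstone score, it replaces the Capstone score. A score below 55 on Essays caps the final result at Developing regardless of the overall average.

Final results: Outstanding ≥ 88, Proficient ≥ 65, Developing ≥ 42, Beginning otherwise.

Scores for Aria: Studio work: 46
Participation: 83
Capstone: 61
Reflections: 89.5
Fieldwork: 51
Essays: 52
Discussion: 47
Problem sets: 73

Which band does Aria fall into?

Discussion (47) ≤ Capstone (61), so Capstone stays at 61.
Essays score 52 < 55: minimum not met.
Weighted total:
  Studio work 46 × 0.33 = 15.18
  Participation 83 × 0.23 = 19.09
  Capstone 61 × 0.07 = 4.27
  Reflections 89.5 × 0.11 = 9.845
  Fieldwork 51 × 0.05 = 2.55
  Essays 52 × 0.06 = 3.12
  Discussion 47 × 0.06 = 2.82
  Problem sets 73 × 0.09 = 6.57
Sum = 63.445
63.445 would be Developing; cap at Developing applies → Developing.

Developing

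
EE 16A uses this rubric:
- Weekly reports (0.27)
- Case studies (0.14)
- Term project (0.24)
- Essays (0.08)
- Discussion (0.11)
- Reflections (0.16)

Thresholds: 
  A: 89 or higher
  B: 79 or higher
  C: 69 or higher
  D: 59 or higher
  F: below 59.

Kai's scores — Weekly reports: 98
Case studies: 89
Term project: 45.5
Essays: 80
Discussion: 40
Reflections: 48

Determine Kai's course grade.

D

Weighted total:
  Weekly reports 98 × 0.27 = 26.46
  Case studies 89 × 0.14 = 12.46
  Term project 45.5 × 0.24 = 10.92
  Essays 80 × 0.08 = 6.4
  Discussion 40 × 0.11 = 4.4
  Reflections 48 × 0.16 = 7.68
Sum = 68.32
68.32 is ≥ 59 and < 69 → D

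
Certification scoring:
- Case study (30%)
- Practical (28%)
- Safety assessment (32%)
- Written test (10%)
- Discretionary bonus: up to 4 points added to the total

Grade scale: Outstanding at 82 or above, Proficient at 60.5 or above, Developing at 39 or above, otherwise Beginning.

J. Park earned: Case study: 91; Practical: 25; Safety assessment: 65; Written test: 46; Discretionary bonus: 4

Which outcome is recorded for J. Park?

Weighted total:
  Case study 91 × 0.3 = 27.3
  Practical 25 × 0.28 = 7
  Safety assessment 65 × 0.32 = 20.8
  Written test 46 × 0.1 = 4.6
Sum = 59.7
Discretionary bonus: 59.7 + 4 = 63.7
63.7 is ≥ 60.5 and < 82 → Proficient

Proficient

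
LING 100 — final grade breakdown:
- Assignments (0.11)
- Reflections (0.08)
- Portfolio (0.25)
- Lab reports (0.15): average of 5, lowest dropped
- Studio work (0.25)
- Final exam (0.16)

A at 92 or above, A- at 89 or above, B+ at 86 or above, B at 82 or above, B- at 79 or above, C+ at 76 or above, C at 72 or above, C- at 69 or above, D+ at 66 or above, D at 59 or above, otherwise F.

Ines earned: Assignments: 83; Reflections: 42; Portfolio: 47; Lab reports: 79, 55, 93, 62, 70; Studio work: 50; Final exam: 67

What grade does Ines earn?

F

Lab reports: drop 55 → average of remaining 4 = 304/4 = 76
Weighted total:
  Assignments 83 × 0.11 = 9.13
  Reflections 42 × 0.08 = 3.36
  Portfolio 47 × 0.25 = 11.75
  Lab reports 76 × 0.15 = 11.4
  Studio work 50 × 0.25 = 12.5
  Final exam 67 × 0.16 = 10.72
Sum = 58.86
58.86 < 59 → F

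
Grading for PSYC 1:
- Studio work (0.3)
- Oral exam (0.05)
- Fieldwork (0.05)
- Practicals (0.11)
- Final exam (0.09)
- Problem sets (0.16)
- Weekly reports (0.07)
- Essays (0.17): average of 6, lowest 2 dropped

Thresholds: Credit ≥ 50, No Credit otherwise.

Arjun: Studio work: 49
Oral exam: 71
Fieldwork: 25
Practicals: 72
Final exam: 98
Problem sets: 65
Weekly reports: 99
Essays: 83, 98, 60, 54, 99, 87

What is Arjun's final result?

Essays: drop 54, 60 → average of remaining 4 = 367/4 = 91.75
Weighted total:
  Studio work 49 × 0.3 = 14.7
  Oral exam 71 × 0.05 = 3.55
  Fieldwork 25 × 0.05 = 1.25
  Practicals 72 × 0.11 = 7.92
  Final exam 98 × 0.09 = 8.82
  Problem sets 65 × 0.16 = 10.4
  Weekly reports 99 × 0.07 = 6.93
  Essays 91.75 × 0.17 = 15.5975
Sum = 69.1675
69.1675 ≥ 50 → Credit

Credit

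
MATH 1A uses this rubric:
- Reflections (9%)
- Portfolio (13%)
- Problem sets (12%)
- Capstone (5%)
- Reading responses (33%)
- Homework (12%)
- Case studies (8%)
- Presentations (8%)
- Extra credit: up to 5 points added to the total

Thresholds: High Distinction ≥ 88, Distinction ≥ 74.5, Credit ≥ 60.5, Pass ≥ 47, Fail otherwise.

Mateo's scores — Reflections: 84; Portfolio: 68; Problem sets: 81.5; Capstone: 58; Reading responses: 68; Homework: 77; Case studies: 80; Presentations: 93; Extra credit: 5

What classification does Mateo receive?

Distinction

Weighted total:
  Reflections 84 × 0.09 = 7.56
  Portfolio 68 × 0.13 = 8.84
  Problem sets 81.5 × 0.12 = 9.78
  Capstone 58 × 0.05 = 2.9
  Reading responses 68 × 0.33 = 22.44
  Homework 77 × 0.12 = 9.24
  Case studies 80 × 0.08 = 6.4
  Presentations 93 × 0.08 = 7.44
Sum = 74.6
Extra credit: 74.6 + 5 = 79.6
79.6 is ≥ 74.5 and < 88 → Distinction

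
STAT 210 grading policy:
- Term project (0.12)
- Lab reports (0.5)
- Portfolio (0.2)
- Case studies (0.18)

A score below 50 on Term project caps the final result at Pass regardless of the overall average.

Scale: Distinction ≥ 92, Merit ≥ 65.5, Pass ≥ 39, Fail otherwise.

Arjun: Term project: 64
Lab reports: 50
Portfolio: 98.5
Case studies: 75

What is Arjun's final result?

Term project score 64 ≥ 50: minimum met.
Weighted total:
  Term project 64 × 0.12 = 7.68
  Lab reports 50 × 0.5 = 25
  Portfolio 98.5 × 0.2 = 19.7
  Case studies 75 × 0.18 = 13.5
Sum = 65.88
65.88 is ≥ 65.5 and < 92 → Merit

Merit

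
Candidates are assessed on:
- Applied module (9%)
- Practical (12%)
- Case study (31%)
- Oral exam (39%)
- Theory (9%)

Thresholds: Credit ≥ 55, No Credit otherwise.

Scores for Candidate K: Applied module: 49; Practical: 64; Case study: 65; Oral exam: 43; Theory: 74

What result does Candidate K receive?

Weighted total:
  Applied module 49 × 0.09 = 4.41
  Practical 64 × 0.12 = 7.68
  Case study 65 × 0.31 = 20.15
  Oral exam 43 × 0.39 = 16.77
  Theory 74 × 0.09 = 6.66
Sum = 55.67
55.67 ≥ 55 → Credit

Credit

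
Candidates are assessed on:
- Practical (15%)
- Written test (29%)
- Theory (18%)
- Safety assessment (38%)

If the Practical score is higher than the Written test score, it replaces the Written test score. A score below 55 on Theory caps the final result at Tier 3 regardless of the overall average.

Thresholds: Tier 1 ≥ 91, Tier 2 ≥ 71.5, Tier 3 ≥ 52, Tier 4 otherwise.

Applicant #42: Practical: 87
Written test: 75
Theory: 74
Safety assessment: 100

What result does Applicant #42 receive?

Practical (87) > Written test (75), so Written test counts as 87.
Theory score 74 ≥ 55: minimum met.
Weighted total:
  Practical 87 × 0.15 = 13.05
  Written test 87 × 0.29 = 25.23
  Theory 74 × 0.18 = 13.32
  Safety assessment 100 × 0.38 = 38
Sum = 89.6
89.6 is ≥ 71.5 and < 91 → Tier 2

Tier 2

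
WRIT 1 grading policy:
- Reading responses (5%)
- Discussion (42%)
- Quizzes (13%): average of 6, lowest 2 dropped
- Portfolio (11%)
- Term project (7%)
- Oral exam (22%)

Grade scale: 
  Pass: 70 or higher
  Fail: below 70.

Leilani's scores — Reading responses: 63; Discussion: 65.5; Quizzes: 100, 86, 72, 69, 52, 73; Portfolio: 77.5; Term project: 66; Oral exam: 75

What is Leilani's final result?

Quizzes: drop 52, 69 → average of remaining 4 = 331/4 = 82.75
Weighted total:
  Reading responses 63 × 0.05 = 3.15
  Discussion 65.5 × 0.42 = 27.51
  Quizzes 82.75 × 0.13 = 10.7575
  Portfolio 77.5 × 0.11 = 8.525
  Term project 66 × 0.07 = 4.62
  Oral exam 75 × 0.22 = 16.5
Sum = 71.0625
71.0625 ≥ 70 → Pass

Pass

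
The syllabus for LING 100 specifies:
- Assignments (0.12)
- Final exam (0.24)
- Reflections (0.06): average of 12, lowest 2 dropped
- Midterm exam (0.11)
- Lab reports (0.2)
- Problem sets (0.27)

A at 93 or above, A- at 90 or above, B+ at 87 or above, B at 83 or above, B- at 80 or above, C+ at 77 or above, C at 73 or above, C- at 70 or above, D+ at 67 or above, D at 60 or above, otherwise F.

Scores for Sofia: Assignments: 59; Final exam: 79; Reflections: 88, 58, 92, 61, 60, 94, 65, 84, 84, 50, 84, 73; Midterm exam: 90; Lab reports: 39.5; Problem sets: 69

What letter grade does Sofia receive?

D+

Reflections: drop 50, 58 → average of remaining 10 = 785/10 = 78.5
Weighted total:
  Assignments 59 × 0.12 = 7.08
  Final exam 79 × 0.24 = 18.96
  Reflections 78.5 × 0.06 = 4.71
  Midterm exam 90 × 0.11 = 9.9
  Lab reports 39.5 × 0.2 = 7.9
  Problem sets 69 × 0.27 = 18.63
Sum = 67.18
67.18 is ≥ 67 and < 70 → D+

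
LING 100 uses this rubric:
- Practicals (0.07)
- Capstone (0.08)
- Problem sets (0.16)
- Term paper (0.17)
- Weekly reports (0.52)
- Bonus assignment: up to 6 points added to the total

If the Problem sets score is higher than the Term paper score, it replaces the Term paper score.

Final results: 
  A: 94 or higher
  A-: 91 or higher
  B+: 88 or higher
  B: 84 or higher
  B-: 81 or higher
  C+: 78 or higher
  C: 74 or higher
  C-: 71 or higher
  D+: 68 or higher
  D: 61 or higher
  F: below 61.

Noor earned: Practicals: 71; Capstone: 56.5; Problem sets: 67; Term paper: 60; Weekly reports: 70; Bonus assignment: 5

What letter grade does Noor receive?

Problem sets (67) > Term paper (60), so Term paper counts as 67.
Weighted total:
  Practicals 71 × 0.07 = 4.97
  Capstone 56.5 × 0.08 = 4.52
  Problem sets 67 × 0.16 = 10.72
  Term paper 67 × 0.17 = 11.39
  Weekly reports 70 × 0.52 = 36.4
Sum = 68
Bonus assignment: 68 + 5 = 73
73 is ≥ 71 and < 74 → C-

C-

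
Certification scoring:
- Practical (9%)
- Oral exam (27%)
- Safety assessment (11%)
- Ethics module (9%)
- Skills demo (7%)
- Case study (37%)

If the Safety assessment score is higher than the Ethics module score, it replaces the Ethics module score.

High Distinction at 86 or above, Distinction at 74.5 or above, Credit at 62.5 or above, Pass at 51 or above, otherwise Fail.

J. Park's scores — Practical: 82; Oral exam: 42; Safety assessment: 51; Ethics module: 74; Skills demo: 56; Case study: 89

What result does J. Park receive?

Safety assessment (51) ≤ Ethics module (74), so Ethics module stays at 74.
Weighted total:
  Practical 82 × 0.09 = 7.38
  Oral exam 42 × 0.27 = 11.34
  Safety assessment 51 × 0.11 = 5.61
  Ethics module 74 × 0.09 = 6.66
  Skills demo 56 × 0.07 = 3.92
  Case study 89 × 0.37 = 32.93
Sum = 67.84
67.84 is ≥ 62.5 and < 74.5 → Credit

Credit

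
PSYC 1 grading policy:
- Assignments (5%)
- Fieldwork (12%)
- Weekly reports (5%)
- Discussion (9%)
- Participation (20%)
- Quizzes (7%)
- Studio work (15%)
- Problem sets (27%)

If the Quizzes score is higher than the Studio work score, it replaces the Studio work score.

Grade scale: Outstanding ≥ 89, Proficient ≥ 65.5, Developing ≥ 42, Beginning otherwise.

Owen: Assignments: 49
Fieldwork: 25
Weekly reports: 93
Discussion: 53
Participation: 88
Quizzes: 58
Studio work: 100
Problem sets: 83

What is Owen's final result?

Proficient

Quizzes (58) ≤ Studio work (100), so Studio work stays at 100.
Weighted total:
  Assignments 49 × 0.05 = 2.45
  Fieldwork 25 × 0.12 = 3
  Weekly reports 93 × 0.05 = 4.65
  Discussion 53 × 0.09 = 4.77
  Participation 88 × 0.2 = 17.6
  Quizzes 58 × 0.07 = 4.06
  Studio work 100 × 0.15 = 15
  Problem sets 83 × 0.27 = 22.41
Sum = 73.94
73.94 is ≥ 65.5 and < 89 → Proficient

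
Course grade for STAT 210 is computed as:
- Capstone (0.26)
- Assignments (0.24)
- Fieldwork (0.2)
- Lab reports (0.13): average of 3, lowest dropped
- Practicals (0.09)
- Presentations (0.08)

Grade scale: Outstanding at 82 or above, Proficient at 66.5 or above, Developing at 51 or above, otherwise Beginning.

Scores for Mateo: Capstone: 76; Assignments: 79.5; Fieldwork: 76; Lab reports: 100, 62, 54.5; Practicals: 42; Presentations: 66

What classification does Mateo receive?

Lab reports: drop 54.5 → average of remaining 2 = 162/2 = 81
Weighted total:
  Capstone 76 × 0.26 = 19.76
  Assignments 79.5 × 0.24 = 19.08
  Fieldwork 76 × 0.2 = 15.2
  Lab reports 81 × 0.13 = 10.53
  Practicals 42 × 0.09 = 3.78
  Presentations 66 × 0.08 = 5.28
Sum = 73.63
73.63 is ≥ 66.5 and < 82 → Proficient

Proficient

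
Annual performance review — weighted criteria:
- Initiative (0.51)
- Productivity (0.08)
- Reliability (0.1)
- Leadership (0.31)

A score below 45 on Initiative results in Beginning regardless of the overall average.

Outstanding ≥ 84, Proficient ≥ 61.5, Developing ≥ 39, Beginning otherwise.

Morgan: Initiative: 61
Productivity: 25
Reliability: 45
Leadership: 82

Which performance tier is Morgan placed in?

Initiative score 61 ≥ 45: minimum met.
Weighted total:
  Initiative 61 × 0.51 = 31.11
  Productivity 25 × 0.08 = 2
  Reliability 45 × 0.1 = 4.5
  Leadership 82 × 0.31 = 25.42
Sum = 63.03
63.03 is ≥ 61.5 and < 84 → Proficient

Proficient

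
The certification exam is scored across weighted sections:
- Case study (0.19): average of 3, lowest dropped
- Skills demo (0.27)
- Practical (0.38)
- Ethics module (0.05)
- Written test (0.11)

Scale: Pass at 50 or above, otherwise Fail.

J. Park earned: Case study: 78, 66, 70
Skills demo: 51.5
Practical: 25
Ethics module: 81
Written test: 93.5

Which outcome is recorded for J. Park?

Pass

Case study: drop 66 → average of remaining 2 = 148/2 = 74
Weighted total:
  Case study 74 × 0.19 = 14.06
  Skills demo 51.5 × 0.27 = 13.905
  Practical 25 × 0.38 = 9.5
  Ethics module 81 × 0.05 = 4.05
  Written test 93.5 × 0.11 = 10.285
Sum = 51.8
51.8 ≥ 50 → Pass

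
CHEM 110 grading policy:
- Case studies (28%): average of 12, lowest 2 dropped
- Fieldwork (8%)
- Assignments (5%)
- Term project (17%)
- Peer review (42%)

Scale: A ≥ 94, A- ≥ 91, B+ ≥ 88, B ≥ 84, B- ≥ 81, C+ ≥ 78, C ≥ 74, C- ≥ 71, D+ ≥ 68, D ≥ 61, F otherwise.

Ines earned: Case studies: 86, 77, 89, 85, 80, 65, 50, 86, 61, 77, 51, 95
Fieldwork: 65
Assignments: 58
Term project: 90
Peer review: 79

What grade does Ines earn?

C+

Case studies: drop 50, 51 → average of remaining 10 = 801/10 = 80.1
Weighted total:
  Case studies 80.1 × 0.28 = 22.428
  Fieldwork 65 × 0.08 = 5.2
  Assignments 58 × 0.05 = 2.9
  Term project 90 × 0.17 = 15.3
  Peer review 79 × 0.42 = 33.18
Sum = 79.008
79.008 is ≥ 78 and < 81 → C+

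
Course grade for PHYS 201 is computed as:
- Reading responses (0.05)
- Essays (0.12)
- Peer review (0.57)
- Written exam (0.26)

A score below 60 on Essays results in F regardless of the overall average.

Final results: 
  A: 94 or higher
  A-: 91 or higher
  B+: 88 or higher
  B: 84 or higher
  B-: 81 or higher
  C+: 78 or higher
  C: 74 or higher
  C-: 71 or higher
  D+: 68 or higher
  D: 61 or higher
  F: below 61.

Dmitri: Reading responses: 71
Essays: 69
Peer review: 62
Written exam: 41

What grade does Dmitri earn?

Essays score 69 ≥ 60: minimum met.
Weighted total:
  Reading responses 71 × 0.05 = 3.55
  Essays 69 × 0.12 = 8.28
  Peer review 62 × 0.57 = 35.34
  Written exam 41 × 0.26 = 10.66
Sum = 57.83
57.83 < 61 → F

F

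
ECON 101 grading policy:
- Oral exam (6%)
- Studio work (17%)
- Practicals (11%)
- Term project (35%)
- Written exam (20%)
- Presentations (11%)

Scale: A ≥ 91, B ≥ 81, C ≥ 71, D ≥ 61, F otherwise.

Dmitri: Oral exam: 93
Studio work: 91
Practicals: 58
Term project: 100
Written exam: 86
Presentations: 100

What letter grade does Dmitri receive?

Weighted total:
  Oral exam 93 × 0.06 = 5.58
  Studio work 91 × 0.17 = 15.47
  Practicals 58 × 0.11 = 6.38
  Term project 100 × 0.35 = 35
  Written exam 86 × 0.2 = 17.2
  Presentations 100 × 0.11 = 11
Sum = 90.63
90.63 is ≥ 81 and < 91 → B

B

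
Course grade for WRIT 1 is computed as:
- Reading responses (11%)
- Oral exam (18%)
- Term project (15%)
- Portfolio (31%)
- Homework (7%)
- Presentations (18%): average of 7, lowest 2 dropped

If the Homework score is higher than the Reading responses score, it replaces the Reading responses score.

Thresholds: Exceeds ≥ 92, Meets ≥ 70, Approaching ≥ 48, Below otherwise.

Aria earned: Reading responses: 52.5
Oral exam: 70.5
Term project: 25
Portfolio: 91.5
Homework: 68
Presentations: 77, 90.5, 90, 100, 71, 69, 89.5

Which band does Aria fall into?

Meets

Presentations: drop 69, 71 → average of remaining 5 = 447/5 = 89.4
Homework (68) > Reading responses (52.5), so Reading responses counts as 68.
Weighted total:
  Reading responses 68 × 0.11 = 7.48
  Oral exam 70.5 × 0.18 = 12.69
  Term project 25 × 0.15 = 3.75
  Portfolio 91.5 × 0.31 = 28.365
  Homework 68 × 0.07 = 4.76
  Presentations 89.4 × 0.18 = 16.092
Sum = 73.137
73.137 is ≥ 70 and < 92 → Meets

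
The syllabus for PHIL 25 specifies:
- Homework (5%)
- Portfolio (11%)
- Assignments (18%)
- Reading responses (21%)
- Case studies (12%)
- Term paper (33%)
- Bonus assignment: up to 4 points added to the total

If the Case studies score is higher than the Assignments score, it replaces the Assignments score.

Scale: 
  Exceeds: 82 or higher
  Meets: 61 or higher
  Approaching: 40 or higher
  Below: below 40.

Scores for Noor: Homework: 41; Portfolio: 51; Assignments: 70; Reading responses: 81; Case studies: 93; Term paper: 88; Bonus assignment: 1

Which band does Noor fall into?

Exceeds

Case studies (93) > Assignments (70), so Assignments counts as 93.
Weighted total:
  Homework 41 × 0.05 = 2.05
  Portfolio 51 × 0.11 = 5.61
  Assignments 93 × 0.18 = 16.74
  Reading responses 81 × 0.21 = 17.01
  Case studies 93 × 0.12 = 11.16
  Term paper 88 × 0.33 = 29.04
Sum = 81.61
Bonus assignment: 81.61 + 1 = 82.61
82.61 ≥ 82 → Exceeds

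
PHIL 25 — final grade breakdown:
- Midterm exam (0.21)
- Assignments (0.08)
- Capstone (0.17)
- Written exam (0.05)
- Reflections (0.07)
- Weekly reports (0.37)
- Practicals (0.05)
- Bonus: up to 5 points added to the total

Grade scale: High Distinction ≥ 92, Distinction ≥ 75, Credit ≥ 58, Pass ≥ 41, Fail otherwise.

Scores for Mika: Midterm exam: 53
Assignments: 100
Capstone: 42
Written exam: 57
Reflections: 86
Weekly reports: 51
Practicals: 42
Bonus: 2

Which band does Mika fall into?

Credit

Weighted total:
  Midterm exam 53 × 0.21 = 11.13
  Assignments 100 × 0.08 = 8
  Capstone 42 × 0.17 = 7.14
  Written exam 57 × 0.05 = 2.85
  Reflections 86 × 0.07 = 6.02
  Weekly reports 51 × 0.37 = 18.87
  Practicals 42 × 0.05 = 2.1
Sum = 56.11
Bonus: 56.11 + 2 = 58.11
58.11 is ≥ 58 and < 75 → Credit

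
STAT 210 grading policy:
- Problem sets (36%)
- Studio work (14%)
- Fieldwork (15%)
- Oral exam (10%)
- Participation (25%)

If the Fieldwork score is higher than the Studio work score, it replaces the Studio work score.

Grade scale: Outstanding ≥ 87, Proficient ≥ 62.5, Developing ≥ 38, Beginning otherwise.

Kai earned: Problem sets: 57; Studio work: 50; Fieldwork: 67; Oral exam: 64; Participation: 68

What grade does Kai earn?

Fieldwork (67) > Studio work (50), so Studio work counts as 67.
Weighted total:
  Problem sets 57 × 0.36 = 20.52
  Studio work 67 × 0.14 = 9.38
  Fieldwork 67 × 0.15 = 10.05
  Oral exam 64 × 0.1 = 6.4
  Participation 68 × 0.25 = 17
Sum = 63.35
63.35 is ≥ 62.5 and < 87 → Proficient

Proficient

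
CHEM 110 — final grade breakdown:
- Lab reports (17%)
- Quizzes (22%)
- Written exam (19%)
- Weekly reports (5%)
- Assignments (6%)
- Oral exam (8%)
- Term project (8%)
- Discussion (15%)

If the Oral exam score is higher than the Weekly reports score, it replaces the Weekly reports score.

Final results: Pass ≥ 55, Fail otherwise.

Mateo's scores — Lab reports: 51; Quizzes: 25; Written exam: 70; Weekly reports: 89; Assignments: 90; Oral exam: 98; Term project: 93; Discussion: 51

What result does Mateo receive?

Pass

Oral exam (98) > Weekly reports (89), so Weekly reports counts as 98.
Weighted total:
  Lab reports 51 × 0.17 = 8.67
  Quizzes 25 × 0.22 = 5.5
  Written exam 70 × 0.19 = 13.3
  Weekly reports 98 × 0.05 = 4.9
  Assignments 90 × 0.06 = 5.4
  Oral exam 98 × 0.08 = 7.84
  Term project 93 × 0.08 = 7.44
  Discussion 51 × 0.15 = 7.65
Sum = 60.7
60.7 ≥ 55 → Pass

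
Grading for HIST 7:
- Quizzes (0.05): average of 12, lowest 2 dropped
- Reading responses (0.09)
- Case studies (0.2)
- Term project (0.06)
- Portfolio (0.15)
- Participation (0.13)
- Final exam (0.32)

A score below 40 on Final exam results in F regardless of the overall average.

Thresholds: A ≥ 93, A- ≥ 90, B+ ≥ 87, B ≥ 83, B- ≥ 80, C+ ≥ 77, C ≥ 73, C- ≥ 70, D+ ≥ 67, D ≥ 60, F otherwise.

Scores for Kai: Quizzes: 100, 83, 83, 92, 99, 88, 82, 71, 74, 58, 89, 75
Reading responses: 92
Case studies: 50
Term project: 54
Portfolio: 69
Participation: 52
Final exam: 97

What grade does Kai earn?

C

Quizzes: drop 58, 71 → average of remaining 10 = 865/10 = 86.5
Final exam score 97 ≥ 40: minimum met.
Weighted total:
  Quizzes 86.5 × 0.05 = 4.325
  Reading responses 92 × 0.09 = 8.28
  Case studies 50 × 0.2 = 10
  Term project 54 × 0.06 = 3.24
  Portfolio 69 × 0.15 = 10.35
  Participation 52 × 0.13 = 6.76
  Final exam 97 × 0.32 = 31.04
Sum = 73.995
73.995 is ≥ 73 and < 77 → C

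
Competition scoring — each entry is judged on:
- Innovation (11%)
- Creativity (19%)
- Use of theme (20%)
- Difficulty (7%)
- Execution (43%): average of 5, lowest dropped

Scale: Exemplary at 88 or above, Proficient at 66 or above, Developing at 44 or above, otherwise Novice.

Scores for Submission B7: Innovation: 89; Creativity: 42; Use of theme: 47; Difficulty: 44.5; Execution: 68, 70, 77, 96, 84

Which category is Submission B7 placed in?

Execution: drop 68 → average of remaining 4 = 327/4 = 81.75
Weighted total:
  Innovation 89 × 0.11 = 9.79
  Creativity 42 × 0.19 = 7.98
  Use of theme 47 × 0.2 = 9.4
  Difficulty 44.5 × 0.07 = 3.115
  Execution 81.75 × 0.43 = 35.1525
Sum = 65.4375
65.4375 is ≥ 44 and < 66 → Developing

Developing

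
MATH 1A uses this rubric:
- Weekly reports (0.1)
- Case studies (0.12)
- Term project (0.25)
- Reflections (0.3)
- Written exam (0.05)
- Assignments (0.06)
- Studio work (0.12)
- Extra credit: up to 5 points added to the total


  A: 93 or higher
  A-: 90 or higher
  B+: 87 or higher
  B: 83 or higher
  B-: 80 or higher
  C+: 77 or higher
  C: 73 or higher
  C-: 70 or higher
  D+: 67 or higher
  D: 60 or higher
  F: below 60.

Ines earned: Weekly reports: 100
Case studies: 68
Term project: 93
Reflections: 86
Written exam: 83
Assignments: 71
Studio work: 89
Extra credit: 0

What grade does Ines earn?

Weighted total:
  Weekly reports 100 × 0.1 = 10
  Case studies 68 × 0.12 = 8.16
  Term project 93 × 0.25 = 23.25
  Reflections 86 × 0.3 = 25.8
  Written exam 83 × 0.05 = 4.15
  Assignments 71 × 0.06 = 4.26
  Studio work 89 × 0.12 = 10.68
Sum = 86.3
Extra credit: 86.3 + 0 = 86.3
86.3 is ≥ 83 and < 87 → B

B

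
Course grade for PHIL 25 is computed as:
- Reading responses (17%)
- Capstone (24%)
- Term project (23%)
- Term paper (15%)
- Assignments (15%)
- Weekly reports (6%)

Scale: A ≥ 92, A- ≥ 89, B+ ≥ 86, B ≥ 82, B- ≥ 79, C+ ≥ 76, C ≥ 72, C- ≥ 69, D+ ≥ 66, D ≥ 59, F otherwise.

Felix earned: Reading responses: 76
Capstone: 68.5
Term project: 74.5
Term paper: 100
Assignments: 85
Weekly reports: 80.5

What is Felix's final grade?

Weighted total:
  Reading responses 76 × 0.17 = 12.92
  Capstone 68.5 × 0.24 = 16.44
  Term project 74.5 × 0.23 = 17.135
  Term paper 100 × 0.15 = 15
  Assignments 85 × 0.15 = 12.75
  Weekly reports 80.5 × 0.06 = 4.83
Sum = 79.075
79.075 is ≥ 79 and < 82 → B-

B-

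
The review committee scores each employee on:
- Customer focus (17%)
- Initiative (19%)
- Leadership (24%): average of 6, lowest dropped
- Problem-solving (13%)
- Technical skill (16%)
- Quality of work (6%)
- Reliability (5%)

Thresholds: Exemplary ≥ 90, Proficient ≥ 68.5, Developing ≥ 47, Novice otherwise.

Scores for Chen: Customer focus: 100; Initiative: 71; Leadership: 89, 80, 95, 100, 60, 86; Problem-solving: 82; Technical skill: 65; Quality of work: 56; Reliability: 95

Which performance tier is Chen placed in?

Proficient

Leadership: drop 60 → average of remaining 5 = 450/5 = 90
Weighted total:
  Customer focus 100 × 0.17 = 17
  Initiative 71 × 0.19 = 13.49
  Leadership 90 × 0.24 = 21.6
  Problem-solving 82 × 0.13 = 10.66
  Technical skill 65 × 0.16 = 10.4
  Quality of work 56 × 0.06 = 3.36
  Reliability 95 × 0.05 = 4.75
Sum = 81.26
81.26 is ≥ 68.5 and < 90 → Proficient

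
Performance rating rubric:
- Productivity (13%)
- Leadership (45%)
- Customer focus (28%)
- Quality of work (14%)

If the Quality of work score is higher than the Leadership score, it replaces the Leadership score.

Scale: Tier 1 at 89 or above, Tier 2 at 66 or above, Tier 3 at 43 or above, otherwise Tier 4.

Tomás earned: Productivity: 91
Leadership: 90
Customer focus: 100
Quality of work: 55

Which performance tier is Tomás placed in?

Quality of work (55) ≤ Leadership (90), so Leadership stays at 90.
Weighted total:
  Productivity 91 × 0.13 = 11.83
  Leadership 90 × 0.45 = 40.5
  Customer focus 100 × 0.28 = 28
  Quality of work 55 × 0.14 = 7.7
Sum = 88.03
88.03 is ≥ 66 and < 89 → Tier 2

Tier 2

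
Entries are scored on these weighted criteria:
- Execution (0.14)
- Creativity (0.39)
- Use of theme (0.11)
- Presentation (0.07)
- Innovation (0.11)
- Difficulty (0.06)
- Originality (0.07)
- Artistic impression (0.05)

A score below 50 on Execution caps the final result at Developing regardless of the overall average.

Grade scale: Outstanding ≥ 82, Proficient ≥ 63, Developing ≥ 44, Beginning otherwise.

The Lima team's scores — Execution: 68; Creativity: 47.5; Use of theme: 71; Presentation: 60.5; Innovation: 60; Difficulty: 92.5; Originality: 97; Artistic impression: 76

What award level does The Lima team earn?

Developing

Execution score 68 ≥ 50: minimum met.
Weighted total:
  Execution 68 × 0.14 = 9.52
  Creativity 47.5 × 0.39 = 18.525
  Use of theme 71 × 0.11 = 7.81
  Presentation 60.5 × 0.07 = 4.235
  Innovation 60 × 0.11 = 6.6
  Difficulty 92.5 × 0.06 = 5.55
  Originality 97 × 0.07 = 6.79
  Artistic impression 76 × 0.05 = 3.8
Sum = 62.83
62.83 is ≥ 44 and < 63 → Developing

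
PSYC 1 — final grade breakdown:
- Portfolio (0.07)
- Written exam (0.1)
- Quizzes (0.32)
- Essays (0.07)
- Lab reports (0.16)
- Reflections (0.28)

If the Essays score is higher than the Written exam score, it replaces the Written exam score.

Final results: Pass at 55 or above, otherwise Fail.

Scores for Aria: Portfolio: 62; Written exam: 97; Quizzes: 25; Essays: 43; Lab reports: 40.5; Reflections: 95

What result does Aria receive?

Essays (43) ≤ Written exam (97), so Written exam stays at 97.
Weighted total:
  Portfolio 62 × 0.07 = 4.34
  Written exam 97 × 0.1 = 9.7
  Quizzes 25 × 0.32 = 8
  Essays 43 × 0.07 = 3.01
  Lab reports 40.5 × 0.16 = 6.48
  Reflections 95 × 0.28 = 26.6
Sum = 58.13
58.13 ≥ 55 → Pass

Pass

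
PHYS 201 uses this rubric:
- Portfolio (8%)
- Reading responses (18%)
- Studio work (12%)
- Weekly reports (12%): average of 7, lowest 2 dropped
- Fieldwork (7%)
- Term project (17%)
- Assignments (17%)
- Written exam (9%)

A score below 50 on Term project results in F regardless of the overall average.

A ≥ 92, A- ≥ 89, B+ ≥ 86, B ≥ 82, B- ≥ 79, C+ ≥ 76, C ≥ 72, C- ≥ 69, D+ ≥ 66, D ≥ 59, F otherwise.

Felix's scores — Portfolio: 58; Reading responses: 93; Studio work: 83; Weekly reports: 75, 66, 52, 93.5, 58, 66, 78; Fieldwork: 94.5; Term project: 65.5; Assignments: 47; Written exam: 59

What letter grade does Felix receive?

Weekly reports: drop 52, 58 → average of remaining 5 = 378.5/5 = 75.7
Term project score 65.5 ≥ 50: minimum met.
Weighted total:
  Portfolio 58 × 0.08 = 4.64
  Reading responses 93 × 0.18 = 16.74
  Studio work 83 × 0.12 = 9.96
  Weekly reports 75.7 × 0.12 = 9.084
  Fieldwork 94.5 × 0.07 = 6.615
  Term project 65.5 × 0.17 = 11.135
  Assignments 47 × 0.17 = 7.99
  Written exam 59 × 0.09 = 5.31
Sum = 71.474
71.474 is ≥ 69 and < 72 → C-

C-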